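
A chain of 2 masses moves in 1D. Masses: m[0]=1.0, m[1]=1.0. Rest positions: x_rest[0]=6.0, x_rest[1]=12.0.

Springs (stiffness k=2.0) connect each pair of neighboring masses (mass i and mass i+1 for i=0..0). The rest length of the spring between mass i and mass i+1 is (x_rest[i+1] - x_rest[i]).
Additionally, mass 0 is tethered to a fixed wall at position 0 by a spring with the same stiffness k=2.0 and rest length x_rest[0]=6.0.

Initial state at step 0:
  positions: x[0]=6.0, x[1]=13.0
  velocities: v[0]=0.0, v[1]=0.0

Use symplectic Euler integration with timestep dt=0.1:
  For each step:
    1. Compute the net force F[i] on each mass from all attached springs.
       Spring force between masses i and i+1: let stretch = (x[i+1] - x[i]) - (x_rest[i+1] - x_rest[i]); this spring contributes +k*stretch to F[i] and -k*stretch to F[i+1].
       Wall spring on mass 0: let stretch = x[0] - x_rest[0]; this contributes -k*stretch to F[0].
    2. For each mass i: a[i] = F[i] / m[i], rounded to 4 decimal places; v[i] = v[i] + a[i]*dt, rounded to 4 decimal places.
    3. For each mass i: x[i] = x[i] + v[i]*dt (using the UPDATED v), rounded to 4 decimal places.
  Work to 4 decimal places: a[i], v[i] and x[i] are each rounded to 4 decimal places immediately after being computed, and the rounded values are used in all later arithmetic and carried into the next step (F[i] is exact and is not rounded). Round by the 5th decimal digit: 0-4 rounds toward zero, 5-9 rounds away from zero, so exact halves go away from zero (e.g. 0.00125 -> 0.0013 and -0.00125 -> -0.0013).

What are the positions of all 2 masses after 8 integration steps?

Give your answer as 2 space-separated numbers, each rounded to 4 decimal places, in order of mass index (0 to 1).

Answer: 6.4961 12.4306

Derivation:
Step 0: x=[6.0000 13.0000] v=[0.0000 0.0000]
Step 1: x=[6.0200 12.9800] v=[0.2000 -0.2000]
Step 2: x=[6.0588 12.9408] v=[0.3880 -0.3920]
Step 3: x=[6.1141 12.8840] v=[0.5526 -0.5684]
Step 4: x=[6.1825 12.8118] v=[0.6838 -0.7224]
Step 5: x=[6.2598 12.7270] v=[0.7732 -0.8483]
Step 6: x=[6.3413 12.6328] v=[0.8147 -0.9417]
Step 7: x=[6.4218 12.5328] v=[0.8047 -1.0000]
Step 8: x=[6.4961 12.4306] v=[0.7425 -1.0222]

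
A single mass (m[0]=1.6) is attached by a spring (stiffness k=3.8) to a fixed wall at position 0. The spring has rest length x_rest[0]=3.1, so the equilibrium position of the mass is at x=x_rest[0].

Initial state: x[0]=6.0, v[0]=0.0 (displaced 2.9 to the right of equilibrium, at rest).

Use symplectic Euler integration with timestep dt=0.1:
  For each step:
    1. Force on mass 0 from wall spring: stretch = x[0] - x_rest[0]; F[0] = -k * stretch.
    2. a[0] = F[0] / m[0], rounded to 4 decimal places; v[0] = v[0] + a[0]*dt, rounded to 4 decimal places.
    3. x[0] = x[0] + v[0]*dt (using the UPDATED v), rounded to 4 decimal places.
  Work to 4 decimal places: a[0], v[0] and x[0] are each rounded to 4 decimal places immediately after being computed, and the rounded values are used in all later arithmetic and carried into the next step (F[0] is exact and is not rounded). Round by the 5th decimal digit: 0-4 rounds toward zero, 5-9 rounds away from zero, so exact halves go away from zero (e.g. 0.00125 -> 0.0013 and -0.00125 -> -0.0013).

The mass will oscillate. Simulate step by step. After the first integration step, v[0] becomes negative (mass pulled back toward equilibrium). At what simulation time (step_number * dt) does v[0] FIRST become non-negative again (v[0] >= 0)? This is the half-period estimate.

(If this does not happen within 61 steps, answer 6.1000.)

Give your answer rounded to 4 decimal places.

Answer: 2.1000

Derivation:
Step 0: x=[6.0000] v=[0.0000]
Step 1: x=[5.9311] v=[-0.6888]
Step 2: x=[5.7950] v=[-1.3612]
Step 3: x=[5.5949] v=[-2.0013]
Step 4: x=[5.3355] v=[-2.5938]
Step 5: x=[5.0230] v=[-3.1247]
Step 6: x=[4.6649] v=[-3.5814]
Step 7: x=[4.2696] v=[-3.9531]
Step 8: x=[3.8465] v=[-4.2309]
Step 9: x=[3.4057] v=[-4.4082]
Step 10: x=[2.9576] v=[-4.4808]
Step 11: x=[2.5129] v=[-4.4470]
Step 12: x=[2.0821] v=[-4.3076]
Step 13: x=[1.6755] v=[-4.0659]
Step 14: x=[1.3027] v=[-3.7276]
Step 15: x=[0.9726] v=[-3.3007]
Step 16: x=[0.6931] v=[-2.7954]
Step 17: x=[0.4707] v=[-2.2238]
Step 18: x=[0.3108] v=[-1.5993]
Step 19: x=[0.2171] v=[-0.9369]
Step 20: x=[0.1919] v=[-0.2522]
Step 21: x=[0.2358] v=[0.4385]
First v>=0 after going negative at step 21, time=2.1000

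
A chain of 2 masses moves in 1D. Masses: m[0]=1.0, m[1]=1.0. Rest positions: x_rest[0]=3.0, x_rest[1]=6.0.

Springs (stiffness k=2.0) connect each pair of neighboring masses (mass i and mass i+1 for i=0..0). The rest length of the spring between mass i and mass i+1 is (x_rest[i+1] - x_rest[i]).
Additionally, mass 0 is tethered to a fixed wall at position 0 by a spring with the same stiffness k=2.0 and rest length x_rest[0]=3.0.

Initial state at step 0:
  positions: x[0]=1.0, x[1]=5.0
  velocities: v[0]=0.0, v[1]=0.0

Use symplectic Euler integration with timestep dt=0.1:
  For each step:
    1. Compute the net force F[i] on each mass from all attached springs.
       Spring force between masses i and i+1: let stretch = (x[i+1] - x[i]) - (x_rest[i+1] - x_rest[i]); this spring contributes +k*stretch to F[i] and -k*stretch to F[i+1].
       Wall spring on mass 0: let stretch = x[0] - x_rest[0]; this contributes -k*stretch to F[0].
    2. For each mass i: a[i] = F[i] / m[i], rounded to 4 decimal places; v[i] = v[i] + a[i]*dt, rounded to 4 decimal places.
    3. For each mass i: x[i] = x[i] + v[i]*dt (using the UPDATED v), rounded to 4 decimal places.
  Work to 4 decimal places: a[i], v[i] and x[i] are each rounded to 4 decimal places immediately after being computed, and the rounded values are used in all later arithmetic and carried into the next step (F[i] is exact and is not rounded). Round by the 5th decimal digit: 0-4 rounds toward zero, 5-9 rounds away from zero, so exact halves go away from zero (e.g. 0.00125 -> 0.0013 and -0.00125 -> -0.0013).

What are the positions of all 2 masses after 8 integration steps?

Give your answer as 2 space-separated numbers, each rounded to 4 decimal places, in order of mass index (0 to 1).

Step 0: x=[1.0000 5.0000] v=[0.0000 0.0000]
Step 1: x=[1.0600 4.9800] v=[0.6000 -0.2000]
Step 2: x=[1.1772 4.9416] v=[1.1720 -0.3840]
Step 3: x=[1.3461 4.8879] v=[1.6894 -0.5369]
Step 4: x=[1.5590 4.8234] v=[2.1285 -0.6453]
Step 5: x=[1.8060 4.7536] v=[2.4696 -0.6982]
Step 6: x=[2.0758 4.6848] v=[2.6979 -0.6877]
Step 7: x=[2.3563 4.6239] v=[2.8045 -0.6095]
Step 8: x=[2.6350 4.5776] v=[2.7868 -0.4630]

Answer: 2.6350 4.5776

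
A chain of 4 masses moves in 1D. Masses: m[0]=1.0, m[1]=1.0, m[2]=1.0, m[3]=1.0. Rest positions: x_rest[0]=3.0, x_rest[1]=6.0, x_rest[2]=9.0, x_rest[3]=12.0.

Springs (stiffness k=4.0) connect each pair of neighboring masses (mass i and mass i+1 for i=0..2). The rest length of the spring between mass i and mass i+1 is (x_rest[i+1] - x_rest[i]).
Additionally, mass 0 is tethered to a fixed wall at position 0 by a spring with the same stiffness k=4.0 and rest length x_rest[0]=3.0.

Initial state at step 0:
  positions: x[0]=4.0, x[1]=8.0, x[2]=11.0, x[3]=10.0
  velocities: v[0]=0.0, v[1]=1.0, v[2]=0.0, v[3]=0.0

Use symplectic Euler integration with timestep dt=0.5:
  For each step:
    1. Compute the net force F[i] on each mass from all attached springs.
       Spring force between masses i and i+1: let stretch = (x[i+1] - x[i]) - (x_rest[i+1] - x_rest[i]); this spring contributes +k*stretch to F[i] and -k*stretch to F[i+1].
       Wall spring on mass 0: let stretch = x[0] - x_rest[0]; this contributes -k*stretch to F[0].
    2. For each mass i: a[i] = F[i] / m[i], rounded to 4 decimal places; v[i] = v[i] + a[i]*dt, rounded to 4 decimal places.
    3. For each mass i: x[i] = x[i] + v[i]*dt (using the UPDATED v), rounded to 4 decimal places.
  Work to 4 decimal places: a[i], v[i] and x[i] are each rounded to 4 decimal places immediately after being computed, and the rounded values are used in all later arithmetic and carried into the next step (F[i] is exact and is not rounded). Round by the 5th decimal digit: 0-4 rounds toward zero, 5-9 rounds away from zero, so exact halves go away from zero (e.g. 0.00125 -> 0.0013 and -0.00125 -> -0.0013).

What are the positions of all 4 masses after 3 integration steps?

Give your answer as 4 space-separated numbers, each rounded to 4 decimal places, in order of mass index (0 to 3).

Step 0: x=[4.0000 8.0000 11.0000 10.0000] v=[0.0000 1.0000 0.0000 0.0000]
Step 1: x=[4.0000 7.5000 7.0000 14.0000] v=[0.0000 -1.0000 -8.0000 8.0000]
Step 2: x=[3.5000 3.0000 10.5000 14.0000] v=[-1.0000 -9.0000 7.0000 0.0000]
Step 3: x=[-1.0000 6.5000 10.0000 13.5000] v=[-9.0000 7.0000 -1.0000 -1.0000]

Answer: -1.0000 6.5000 10.0000 13.5000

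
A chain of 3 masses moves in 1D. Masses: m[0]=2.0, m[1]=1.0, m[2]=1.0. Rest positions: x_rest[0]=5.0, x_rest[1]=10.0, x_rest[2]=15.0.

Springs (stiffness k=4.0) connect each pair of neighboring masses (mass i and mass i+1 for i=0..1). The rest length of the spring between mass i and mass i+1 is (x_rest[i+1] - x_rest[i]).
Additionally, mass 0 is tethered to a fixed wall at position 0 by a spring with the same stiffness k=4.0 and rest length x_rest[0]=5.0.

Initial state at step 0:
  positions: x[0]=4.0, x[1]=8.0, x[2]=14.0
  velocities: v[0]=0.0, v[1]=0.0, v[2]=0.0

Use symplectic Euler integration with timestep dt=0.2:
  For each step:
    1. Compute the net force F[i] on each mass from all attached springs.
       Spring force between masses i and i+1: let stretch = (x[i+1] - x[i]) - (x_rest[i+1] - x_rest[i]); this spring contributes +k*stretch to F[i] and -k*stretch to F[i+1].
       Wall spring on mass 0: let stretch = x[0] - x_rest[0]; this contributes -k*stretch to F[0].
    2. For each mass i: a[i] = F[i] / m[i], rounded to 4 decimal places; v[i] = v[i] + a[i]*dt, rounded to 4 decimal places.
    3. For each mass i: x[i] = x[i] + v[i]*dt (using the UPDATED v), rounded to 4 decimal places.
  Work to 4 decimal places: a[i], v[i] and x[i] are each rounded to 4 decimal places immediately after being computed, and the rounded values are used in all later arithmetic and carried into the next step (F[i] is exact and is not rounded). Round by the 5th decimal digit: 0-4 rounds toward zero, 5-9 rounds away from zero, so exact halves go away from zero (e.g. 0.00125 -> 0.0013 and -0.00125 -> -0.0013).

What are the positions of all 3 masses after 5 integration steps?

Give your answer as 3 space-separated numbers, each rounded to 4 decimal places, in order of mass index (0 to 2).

Answer: 4.5534 9.7043 13.4938

Derivation:
Step 0: x=[4.0000 8.0000 14.0000] v=[0.0000 0.0000 0.0000]
Step 1: x=[4.0000 8.3200 13.8400] v=[0.0000 1.6000 -0.8000]
Step 2: x=[4.0256 8.8320 13.5968] v=[0.1280 2.5600 -1.2160]
Step 3: x=[4.1137 9.3373 13.3912] v=[0.4403 2.5267 -1.0278]
Step 4: x=[4.2906 9.6555 13.3370] v=[0.8843 1.5909 -0.2709]
Step 5: x=[4.5534 9.7043 13.4938] v=[1.3140 0.2442 0.7839]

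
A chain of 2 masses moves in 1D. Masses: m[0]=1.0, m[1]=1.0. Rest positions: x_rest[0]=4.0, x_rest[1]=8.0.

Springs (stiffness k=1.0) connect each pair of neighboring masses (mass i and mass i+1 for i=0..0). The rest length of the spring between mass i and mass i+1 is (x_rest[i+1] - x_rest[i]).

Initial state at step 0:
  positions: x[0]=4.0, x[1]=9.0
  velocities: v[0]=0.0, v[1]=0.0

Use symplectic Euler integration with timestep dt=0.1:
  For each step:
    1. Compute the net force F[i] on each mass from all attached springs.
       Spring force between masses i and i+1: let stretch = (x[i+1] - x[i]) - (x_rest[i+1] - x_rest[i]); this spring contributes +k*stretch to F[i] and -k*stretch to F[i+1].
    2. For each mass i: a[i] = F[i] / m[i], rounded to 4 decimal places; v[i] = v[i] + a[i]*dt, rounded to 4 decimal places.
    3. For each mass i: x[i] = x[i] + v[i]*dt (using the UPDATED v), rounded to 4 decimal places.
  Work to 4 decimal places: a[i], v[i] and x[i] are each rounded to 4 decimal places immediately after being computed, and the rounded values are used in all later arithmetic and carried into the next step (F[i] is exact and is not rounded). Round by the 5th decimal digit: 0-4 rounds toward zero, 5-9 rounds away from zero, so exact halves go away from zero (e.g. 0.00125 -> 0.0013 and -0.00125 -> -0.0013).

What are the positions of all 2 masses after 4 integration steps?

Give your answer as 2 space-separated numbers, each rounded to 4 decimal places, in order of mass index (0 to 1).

Answer: 4.0970 8.9030

Derivation:
Step 0: x=[4.0000 9.0000] v=[0.0000 0.0000]
Step 1: x=[4.0100 8.9900] v=[0.1000 -0.1000]
Step 2: x=[4.0298 8.9702] v=[0.1980 -0.1980]
Step 3: x=[4.0590 8.9410] v=[0.2920 -0.2920]
Step 4: x=[4.0970 8.9030] v=[0.3802 -0.3802]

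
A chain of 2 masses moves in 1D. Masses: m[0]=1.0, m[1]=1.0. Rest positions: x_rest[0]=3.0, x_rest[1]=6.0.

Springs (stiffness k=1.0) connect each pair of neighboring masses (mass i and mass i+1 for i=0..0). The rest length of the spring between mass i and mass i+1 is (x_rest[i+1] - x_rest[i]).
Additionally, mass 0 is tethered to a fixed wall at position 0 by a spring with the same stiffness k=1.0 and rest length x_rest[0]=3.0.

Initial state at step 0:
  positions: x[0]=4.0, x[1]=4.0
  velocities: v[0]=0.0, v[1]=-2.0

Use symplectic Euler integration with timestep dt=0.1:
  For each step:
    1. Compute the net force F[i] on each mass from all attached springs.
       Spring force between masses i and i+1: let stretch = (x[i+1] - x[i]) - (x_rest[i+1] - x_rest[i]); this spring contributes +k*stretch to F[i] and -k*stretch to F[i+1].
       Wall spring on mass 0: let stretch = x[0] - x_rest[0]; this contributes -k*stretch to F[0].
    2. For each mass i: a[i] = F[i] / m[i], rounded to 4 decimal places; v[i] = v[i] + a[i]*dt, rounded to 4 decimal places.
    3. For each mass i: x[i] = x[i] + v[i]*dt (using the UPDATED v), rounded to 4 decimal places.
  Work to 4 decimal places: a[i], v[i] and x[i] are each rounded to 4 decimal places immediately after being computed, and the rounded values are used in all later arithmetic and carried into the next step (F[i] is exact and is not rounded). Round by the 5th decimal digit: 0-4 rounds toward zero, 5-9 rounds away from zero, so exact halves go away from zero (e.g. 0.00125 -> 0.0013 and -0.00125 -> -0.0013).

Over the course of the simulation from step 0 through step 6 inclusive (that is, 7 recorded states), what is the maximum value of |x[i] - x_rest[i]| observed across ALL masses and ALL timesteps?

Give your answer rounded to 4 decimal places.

Step 0: x=[4.0000 4.0000] v=[0.0000 -2.0000]
Step 1: x=[3.9600 3.8300] v=[-0.4000 -1.7000]
Step 2: x=[3.8791 3.6913] v=[-0.8090 -1.3870]
Step 3: x=[3.7575 3.5845] v=[-1.2157 -1.0682]
Step 4: x=[3.5966 3.5094] v=[-1.6088 -0.7509]
Step 5: x=[3.3989 3.4652] v=[-1.9772 -0.4422]
Step 6: x=[3.1679 3.4503] v=[-2.3105 -0.1488]
Max displacement = 2.5497

Answer: 2.5497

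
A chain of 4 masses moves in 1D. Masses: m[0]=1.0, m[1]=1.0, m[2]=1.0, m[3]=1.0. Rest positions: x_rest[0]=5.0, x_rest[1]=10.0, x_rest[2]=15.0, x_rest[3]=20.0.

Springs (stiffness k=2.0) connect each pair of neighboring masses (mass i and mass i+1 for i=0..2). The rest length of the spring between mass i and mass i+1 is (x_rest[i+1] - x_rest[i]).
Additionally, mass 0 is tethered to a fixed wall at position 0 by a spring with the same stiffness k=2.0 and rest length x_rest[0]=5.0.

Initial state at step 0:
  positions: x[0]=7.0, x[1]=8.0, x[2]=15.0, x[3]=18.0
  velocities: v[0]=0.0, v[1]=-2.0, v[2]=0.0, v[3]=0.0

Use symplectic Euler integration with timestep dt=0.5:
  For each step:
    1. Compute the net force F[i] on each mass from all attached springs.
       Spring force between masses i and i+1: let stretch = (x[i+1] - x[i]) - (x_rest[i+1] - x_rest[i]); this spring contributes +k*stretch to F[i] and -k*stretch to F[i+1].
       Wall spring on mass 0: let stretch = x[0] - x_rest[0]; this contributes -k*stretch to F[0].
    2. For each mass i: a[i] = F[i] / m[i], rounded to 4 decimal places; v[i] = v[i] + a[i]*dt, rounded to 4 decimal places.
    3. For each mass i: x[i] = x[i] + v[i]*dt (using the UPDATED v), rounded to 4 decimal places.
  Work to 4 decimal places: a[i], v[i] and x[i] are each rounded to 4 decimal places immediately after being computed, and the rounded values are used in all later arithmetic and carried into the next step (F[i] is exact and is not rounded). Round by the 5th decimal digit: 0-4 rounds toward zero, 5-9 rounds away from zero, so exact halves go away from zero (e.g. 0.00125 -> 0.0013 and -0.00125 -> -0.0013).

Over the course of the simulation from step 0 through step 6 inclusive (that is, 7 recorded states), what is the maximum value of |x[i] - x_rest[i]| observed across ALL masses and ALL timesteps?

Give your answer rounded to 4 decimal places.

Step 0: x=[7.0000 8.0000 15.0000 18.0000] v=[0.0000 -2.0000 0.0000 0.0000]
Step 1: x=[4.0000 10.0000 13.0000 19.0000] v=[-6.0000 4.0000 -4.0000 2.0000]
Step 2: x=[2.0000 10.5000 12.5000 19.5000] v=[-4.0000 1.0000 -1.0000 1.0000]
Step 3: x=[3.2500 7.7500 14.5000 19.0000] v=[2.5000 -5.5000 4.0000 -1.0000]
Step 4: x=[5.1250 6.1250 15.3750 18.7500] v=[3.7500 -3.2500 1.7500 -0.5000]
Step 5: x=[4.9375 8.6250 13.3125 19.3125] v=[-0.3750 5.0000 -4.1250 1.1250]
Step 6: x=[4.1250 11.6250 11.9063 19.3750] v=[-1.6250 6.0000 -2.8125 0.1250]
Max displacement = 3.8750

Answer: 3.8750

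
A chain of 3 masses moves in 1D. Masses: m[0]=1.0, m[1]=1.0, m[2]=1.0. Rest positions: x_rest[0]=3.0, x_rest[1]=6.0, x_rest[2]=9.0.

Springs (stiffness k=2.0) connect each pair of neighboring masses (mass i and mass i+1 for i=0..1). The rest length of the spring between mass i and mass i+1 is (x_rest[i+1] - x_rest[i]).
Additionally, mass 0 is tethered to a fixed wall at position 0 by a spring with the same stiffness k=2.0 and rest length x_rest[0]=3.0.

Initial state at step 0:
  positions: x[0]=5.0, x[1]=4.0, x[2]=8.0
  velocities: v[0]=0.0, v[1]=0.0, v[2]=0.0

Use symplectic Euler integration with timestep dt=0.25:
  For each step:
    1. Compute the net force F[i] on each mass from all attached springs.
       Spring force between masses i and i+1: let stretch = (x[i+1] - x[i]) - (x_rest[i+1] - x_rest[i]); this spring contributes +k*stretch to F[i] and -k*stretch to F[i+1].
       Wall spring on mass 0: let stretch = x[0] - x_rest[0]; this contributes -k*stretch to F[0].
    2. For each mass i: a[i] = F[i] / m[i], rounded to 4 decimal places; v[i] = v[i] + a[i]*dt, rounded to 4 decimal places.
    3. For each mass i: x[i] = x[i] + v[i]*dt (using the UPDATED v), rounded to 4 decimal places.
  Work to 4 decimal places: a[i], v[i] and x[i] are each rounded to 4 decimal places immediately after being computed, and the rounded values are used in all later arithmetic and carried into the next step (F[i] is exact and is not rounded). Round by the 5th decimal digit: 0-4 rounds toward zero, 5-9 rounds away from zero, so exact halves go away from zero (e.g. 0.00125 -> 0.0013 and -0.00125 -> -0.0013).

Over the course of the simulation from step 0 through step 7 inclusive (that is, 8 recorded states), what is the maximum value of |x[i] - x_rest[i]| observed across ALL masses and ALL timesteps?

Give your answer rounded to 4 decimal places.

Step 0: x=[5.0000 4.0000 8.0000] v=[0.0000 0.0000 0.0000]
Step 1: x=[4.2500 4.6250 7.8750] v=[-3.0000 2.5000 -0.5000]
Step 2: x=[3.0156 5.6094 7.7188] v=[-4.9375 3.9375 -0.6250]
Step 3: x=[1.7285 6.5332 7.6739] v=[-5.1484 3.6953 -0.1797]
Step 4: x=[0.8259 6.9990 7.8614] v=[-3.6103 1.8633 0.7500]
Step 5: x=[0.5917 6.8010 8.3161] v=[-0.9367 -0.7921 1.8188]
Step 6: x=[1.0597 6.0162 8.9564] v=[1.8721 -3.1392 2.5613]
Step 7: x=[2.0148 4.9794 9.6042] v=[3.8205 -4.1474 2.5912]
Max displacement = 2.4083

Answer: 2.4083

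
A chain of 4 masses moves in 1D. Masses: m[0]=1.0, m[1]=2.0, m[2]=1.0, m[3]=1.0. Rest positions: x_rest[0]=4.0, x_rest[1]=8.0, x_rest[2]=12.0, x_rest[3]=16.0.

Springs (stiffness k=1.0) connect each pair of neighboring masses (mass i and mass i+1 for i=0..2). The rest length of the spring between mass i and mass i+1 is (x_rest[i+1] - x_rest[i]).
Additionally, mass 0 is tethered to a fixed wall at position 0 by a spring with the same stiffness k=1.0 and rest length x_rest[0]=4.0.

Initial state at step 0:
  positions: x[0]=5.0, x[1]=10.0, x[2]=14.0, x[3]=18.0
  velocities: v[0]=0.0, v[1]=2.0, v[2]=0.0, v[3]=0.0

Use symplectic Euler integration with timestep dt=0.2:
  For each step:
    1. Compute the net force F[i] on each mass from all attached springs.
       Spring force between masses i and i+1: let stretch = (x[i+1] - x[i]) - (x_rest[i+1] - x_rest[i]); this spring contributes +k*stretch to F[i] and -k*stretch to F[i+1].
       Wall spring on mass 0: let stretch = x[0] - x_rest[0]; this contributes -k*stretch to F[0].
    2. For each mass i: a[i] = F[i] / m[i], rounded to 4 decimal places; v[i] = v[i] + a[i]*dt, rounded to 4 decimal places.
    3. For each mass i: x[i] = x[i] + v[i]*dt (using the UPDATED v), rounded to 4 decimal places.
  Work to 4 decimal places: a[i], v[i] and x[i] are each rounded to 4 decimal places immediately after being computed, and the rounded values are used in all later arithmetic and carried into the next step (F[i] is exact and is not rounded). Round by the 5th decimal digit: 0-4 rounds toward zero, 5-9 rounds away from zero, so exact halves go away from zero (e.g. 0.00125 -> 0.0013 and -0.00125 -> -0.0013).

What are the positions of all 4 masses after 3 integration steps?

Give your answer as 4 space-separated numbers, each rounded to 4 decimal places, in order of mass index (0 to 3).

Step 0: x=[5.0000 10.0000 14.0000 18.0000] v=[0.0000 2.0000 0.0000 0.0000]
Step 1: x=[5.0000 10.3800 14.0000 18.0000] v=[0.0000 1.9000 0.0000 0.0000]
Step 2: x=[5.0152 10.7248 14.0152 18.0000] v=[0.0760 1.7240 0.0760 0.0000]
Step 3: x=[5.0582 11.0212 14.0582 18.0006] v=[0.2149 1.4821 0.2149 0.0030]

Answer: 5.0582 11.0212 14.0582 18.0006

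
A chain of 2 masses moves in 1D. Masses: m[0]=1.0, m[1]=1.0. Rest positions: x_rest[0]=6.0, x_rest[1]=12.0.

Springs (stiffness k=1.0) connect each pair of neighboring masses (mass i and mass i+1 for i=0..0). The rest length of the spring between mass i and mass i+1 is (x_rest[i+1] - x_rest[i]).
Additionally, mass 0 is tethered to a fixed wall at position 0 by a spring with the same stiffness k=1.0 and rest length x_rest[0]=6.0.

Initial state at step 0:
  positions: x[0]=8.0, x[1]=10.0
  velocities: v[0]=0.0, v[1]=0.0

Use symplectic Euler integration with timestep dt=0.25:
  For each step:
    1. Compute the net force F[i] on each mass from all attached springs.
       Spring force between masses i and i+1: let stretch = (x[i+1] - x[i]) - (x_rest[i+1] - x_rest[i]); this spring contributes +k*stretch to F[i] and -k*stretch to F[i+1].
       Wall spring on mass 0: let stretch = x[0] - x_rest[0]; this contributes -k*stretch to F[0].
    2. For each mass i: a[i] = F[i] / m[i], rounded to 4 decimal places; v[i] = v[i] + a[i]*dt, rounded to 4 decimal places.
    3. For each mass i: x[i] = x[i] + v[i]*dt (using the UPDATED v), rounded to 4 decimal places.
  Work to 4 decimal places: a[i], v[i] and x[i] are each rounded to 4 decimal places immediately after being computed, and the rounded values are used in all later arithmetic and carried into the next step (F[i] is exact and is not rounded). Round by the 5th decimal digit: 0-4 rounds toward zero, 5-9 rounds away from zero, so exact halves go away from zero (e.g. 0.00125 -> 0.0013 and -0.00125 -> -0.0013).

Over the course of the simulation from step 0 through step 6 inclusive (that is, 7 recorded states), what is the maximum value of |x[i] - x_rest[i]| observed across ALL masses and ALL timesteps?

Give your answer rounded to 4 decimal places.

Answer: 2.2887

Derivation:
Step 0: x=[8.0000 10.0000] v=[0.0000 0.0000]
Step 1: x=[7.6250 10.2500] v=[-1.5000 1.0000]
Step 2: x=[6.9375 10.7110] v=[-2.7500 1.8438]
Step 3: x=[6.0523 11.3111] v=[-3.5410 2.4004]
Step 4: x=[5.1175 11.9575] v=[-3.7394 2.5857]
Step 5: x=[4.2903 12.5514] v=[-3.3088 2.3757]
Step 6: x=[3.7113 13.0040] v=[-2.3161 1.8104]
Max displacement = 2.2887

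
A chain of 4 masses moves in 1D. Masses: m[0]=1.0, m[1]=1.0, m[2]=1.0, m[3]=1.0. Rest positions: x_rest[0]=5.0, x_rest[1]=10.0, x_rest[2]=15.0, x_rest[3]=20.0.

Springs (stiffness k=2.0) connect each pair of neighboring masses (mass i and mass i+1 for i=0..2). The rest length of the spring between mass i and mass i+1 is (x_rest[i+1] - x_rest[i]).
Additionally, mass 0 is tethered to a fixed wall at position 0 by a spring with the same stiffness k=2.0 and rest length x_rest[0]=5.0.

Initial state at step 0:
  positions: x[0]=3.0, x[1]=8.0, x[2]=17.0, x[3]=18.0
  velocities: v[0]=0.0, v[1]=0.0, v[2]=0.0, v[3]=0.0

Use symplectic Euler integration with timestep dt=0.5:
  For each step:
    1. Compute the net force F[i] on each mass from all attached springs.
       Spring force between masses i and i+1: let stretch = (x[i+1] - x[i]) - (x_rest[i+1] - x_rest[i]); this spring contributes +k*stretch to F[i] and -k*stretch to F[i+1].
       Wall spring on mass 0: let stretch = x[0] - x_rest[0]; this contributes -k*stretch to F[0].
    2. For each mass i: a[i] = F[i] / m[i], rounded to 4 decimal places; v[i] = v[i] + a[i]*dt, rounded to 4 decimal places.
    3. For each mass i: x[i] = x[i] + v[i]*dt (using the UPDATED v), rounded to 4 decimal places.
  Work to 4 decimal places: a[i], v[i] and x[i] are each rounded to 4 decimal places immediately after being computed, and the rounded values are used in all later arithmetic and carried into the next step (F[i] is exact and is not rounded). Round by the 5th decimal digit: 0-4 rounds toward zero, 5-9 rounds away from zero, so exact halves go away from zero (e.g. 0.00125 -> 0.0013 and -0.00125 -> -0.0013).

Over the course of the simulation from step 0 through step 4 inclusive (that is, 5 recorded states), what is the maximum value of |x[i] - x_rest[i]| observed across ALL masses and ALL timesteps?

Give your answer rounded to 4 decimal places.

Step 0: x=[3.0000 8.0000 17.0000 18.0000] v=[0.0000 0.0000 0.0000 0.0000]
Step 1: x=[4.0000 10.0000 13.0000 20.0000] v=[2.0000 4.0000 -8.0000 4.0000]
Step 2: x=[6.0000 10.5000 11.0000 21.0000] v=[4.0000 1.0000 -4.0000 2.0000]
Step 3: x=[7.2500 9.0000 13.7500 19.5000] v=[2.5000 -3.0000 5.5000 -3.0000]
Step 4: x=[5.7500 9.0000 17.0000 17.6250] v=[-3.0000 0.0000 6.5000 -3.7500]
Max displacement = 4.0000

Answer: 4.0000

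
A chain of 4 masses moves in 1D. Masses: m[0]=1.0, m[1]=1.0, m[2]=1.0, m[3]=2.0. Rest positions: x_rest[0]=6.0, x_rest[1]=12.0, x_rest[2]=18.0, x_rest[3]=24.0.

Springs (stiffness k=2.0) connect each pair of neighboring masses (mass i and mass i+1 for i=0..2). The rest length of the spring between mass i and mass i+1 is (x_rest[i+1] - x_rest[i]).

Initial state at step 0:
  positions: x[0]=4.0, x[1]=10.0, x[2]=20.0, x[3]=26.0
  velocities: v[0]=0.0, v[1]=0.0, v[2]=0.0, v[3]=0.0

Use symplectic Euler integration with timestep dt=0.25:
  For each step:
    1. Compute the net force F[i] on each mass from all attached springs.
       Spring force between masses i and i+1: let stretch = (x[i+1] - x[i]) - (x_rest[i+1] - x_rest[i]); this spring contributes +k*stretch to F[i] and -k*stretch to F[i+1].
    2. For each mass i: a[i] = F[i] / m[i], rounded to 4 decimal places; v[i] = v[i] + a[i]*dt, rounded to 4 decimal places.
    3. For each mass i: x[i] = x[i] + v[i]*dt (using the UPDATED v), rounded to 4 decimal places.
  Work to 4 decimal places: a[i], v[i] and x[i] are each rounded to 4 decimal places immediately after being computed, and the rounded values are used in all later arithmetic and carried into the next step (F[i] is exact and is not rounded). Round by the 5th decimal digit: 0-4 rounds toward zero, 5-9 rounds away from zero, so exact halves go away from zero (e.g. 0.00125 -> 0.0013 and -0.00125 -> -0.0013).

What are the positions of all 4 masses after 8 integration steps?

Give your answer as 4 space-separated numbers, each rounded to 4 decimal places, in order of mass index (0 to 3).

Step 0: x=[4.0000 10.0000 20.0000 26.0000] v=[0.0000 0.0000 0.0000 0.0000]
Step 1: x=[4.0000 10.5000 19.5000 26.0000] v=[0.0000 2.0000 -2.0000 0.0000]
Step 2: x=[4.0625 11.3125 18.6875 25.9688] v=[0.2500 3.2500 -3.2500 -0.1250]
Step 3: x=[4.2813 12.1406 17.8633 25.8575] v=[0.8750 3.3125 -3.2969 -0.4453]
Step 4: x=[4.7325 12.7017 17.3230 25.6215] v=[1.8047 2.2442 -2.1612 -0.9439]
Step 5: x=[5.4298 12.8443 17.2424 25.2419] v=[2.7893 0.5703 -0.3226 -1.5185]
Step 6: x=[6.3040 12.6098 17.6119 24.7373] v=[3.4966 -0.9379 1.4781 -2.0184]
Step 7: x=[7.2164 12.2124 18.2469 24.1624] v=[3.6495 -1.5898 2.5398 -2.2998]
Step 8: x=[8.0033 11.9448 18.8670 23.5927] v=[3.1475 -1.0706 2.4803 -2.2787]

Answer: 8.0033 11.9448 18.8670 23.5927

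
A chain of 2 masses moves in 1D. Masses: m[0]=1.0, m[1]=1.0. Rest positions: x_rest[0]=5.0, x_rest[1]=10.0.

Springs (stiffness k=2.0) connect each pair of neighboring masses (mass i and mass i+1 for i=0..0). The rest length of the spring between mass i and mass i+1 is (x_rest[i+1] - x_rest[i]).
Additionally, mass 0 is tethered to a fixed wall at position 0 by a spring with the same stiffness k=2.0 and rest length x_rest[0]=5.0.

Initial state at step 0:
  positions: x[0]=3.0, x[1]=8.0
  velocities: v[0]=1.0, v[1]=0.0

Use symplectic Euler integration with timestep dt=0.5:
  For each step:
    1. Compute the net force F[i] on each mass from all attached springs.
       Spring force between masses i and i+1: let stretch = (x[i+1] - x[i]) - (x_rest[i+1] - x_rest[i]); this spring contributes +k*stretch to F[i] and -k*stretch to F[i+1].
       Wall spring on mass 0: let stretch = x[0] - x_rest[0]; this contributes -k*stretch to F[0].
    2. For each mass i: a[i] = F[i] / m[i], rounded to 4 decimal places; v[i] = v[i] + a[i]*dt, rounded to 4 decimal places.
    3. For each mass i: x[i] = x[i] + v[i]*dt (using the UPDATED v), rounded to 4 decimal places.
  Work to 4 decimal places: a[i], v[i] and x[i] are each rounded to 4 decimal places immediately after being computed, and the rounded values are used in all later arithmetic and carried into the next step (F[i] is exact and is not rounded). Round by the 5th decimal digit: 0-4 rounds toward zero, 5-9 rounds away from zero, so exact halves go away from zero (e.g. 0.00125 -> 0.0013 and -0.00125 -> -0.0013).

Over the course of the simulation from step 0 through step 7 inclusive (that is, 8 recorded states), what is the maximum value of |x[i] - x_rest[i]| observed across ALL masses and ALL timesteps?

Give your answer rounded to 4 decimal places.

Answer: 2.6563

Derivation:
Step 0: x=[3.0000 8.0000] v=[1.0000 0.0000]
Step 1: x=[4.5000 8.0000] v=[3.0000 0.0000]
Step 2: x=[5.5000 8.7500] v=[2.0000 1.5000]
Step 3: x=[5.3750 10.3750] v=[-0.2500 3.2500]
Step 4: x=[5.0625 12.0000] v=[-0.6250 3.2500]
Step 5: x=[5.6875 12.6563] v=[1.2500 1.3125]
Step 6: x=[6.9532 12.3282] v=[2.5313 -0.6563]
Step 7: x=[7.4298 11.8126] v=[0.9531 -1.0313]
Max displacement = 2.6563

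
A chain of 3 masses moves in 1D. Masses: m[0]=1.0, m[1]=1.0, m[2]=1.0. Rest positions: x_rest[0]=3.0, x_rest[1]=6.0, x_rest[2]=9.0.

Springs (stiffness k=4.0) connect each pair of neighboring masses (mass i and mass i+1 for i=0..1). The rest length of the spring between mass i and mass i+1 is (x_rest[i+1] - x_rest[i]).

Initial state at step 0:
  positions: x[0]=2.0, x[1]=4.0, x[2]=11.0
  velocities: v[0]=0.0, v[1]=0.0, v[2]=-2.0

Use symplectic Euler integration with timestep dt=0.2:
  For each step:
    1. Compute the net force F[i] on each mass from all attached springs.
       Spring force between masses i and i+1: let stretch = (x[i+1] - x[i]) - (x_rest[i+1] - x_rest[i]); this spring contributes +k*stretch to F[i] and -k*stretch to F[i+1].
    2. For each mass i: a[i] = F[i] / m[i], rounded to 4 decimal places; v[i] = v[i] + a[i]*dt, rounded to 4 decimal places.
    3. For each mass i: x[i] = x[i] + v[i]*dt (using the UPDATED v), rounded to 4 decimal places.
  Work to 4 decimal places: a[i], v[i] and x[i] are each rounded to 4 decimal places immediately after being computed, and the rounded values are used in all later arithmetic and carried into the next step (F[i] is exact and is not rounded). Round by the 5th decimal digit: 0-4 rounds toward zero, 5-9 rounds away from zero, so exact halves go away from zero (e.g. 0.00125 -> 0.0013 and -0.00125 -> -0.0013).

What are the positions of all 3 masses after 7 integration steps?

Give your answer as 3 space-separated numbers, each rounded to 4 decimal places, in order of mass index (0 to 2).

Answer: 4.0115 3.5401 6.6485

Derivation:
Step 0: x=[2.0000 4.0000 11.0000] v=[0.0000 0.0000 -2.0000]
Step 1: x=[1.8400 4.8000 9.9600] v=[-0.8000 4.0000 -5.2000]
Step 2: x=[1.6736 5.9520 8.5744] v=[-0.8320 5.7600 -6.9280]
Step 3: x=[1.7117 6.8390 7.2492] v=[0.1907 4.4352 -6.6259]
Step 4: x=[2.0902 6.9713 6.3384] v=[1.8925 0.6615 -4.5541]
Step 5: x=[2.7697 6.2214 6.0088] v=[3.3974 -3.7497 -1.6478]
Step 6: x=[3.5215 4.8852 6.1933] v=[3.7588 -6.6811 0.9223]
Step 7: x=[4.0115 3.5401 6.6485] v=[2.4498 -6.7256 2.2758]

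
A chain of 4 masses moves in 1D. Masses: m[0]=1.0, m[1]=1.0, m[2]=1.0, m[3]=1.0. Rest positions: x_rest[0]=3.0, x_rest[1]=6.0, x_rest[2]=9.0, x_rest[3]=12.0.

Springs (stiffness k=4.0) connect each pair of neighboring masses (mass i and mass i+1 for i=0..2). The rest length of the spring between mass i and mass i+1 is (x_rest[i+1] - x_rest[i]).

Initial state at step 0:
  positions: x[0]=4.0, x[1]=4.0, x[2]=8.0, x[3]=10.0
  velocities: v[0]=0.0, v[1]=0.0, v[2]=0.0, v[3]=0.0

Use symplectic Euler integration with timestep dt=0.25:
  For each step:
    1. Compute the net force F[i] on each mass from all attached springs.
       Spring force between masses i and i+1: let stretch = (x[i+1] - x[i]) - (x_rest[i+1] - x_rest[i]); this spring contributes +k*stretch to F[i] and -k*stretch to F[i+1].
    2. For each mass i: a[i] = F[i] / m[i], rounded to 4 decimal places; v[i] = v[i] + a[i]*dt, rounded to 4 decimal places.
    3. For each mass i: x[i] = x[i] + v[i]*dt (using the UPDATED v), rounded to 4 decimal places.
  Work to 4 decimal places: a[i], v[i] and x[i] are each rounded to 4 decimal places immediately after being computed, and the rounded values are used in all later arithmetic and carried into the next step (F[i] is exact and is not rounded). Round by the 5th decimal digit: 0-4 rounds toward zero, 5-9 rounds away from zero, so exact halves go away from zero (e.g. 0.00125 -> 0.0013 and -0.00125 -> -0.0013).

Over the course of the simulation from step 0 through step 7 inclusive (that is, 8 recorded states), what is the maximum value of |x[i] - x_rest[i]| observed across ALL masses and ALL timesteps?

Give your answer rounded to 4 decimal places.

Answer: 2.4526

Derivation:
Step 0: x=[4.0000 4.0000 8.0000 10.0000] v=[0.0000 0.0000 0.0000 0.0000]
Step 1: x=[3.2500 5.0000 7.5000 10.2500] v=[-3.0000 4.0000 -2.0000 1.0000]
Step 2: x=[2.1875 6.1875 7.0625 10.5625] v=[-4.2500 4.7500 -1.7500 1.2500]
Step 3: x=[1.3750 6.5938 7.2813 10.7500] v=[-3.2500 1.6250 0.8750 0.7500]
Step 4: x=[1.1172 5.8672 8.1954 10.8203] v=[-1.0312 -2.9063 3.6562 0.2813]
Step 5: x=[1.2969 4.5352 9.1836 10.9844] v=[0.7188 -5.3281 3.9529 0.6564]
Step 6: x=[1.5362 3.5557 9.4599 11.4483] v=[0.9571 -3.9180 1.1053 1.8556]
Step 7: x=[1.5304 3.5474 8.7573 12.1651] v=[-0.0234 -0.0333 -2.8105 2.8672]
Max displacement = 2.4526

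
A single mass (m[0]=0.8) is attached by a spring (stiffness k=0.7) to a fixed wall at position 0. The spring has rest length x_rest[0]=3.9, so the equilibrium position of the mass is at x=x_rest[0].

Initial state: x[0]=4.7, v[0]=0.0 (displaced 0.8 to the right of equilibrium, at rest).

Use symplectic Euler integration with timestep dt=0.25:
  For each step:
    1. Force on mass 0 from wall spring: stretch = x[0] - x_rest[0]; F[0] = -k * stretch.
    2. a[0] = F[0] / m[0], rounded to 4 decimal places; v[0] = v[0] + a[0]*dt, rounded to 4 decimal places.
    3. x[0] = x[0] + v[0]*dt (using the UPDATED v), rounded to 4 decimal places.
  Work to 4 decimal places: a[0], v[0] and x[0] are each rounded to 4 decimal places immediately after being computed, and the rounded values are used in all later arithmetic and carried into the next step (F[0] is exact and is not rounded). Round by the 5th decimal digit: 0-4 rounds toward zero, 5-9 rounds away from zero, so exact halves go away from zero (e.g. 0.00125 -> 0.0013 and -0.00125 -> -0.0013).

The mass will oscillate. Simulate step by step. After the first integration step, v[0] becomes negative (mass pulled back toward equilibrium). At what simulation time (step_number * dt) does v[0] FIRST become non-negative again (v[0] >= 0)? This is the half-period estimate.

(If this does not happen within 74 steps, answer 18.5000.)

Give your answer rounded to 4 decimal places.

Step 0: x=[4.7000] v=[0.0000]
Step 1: x=[4.6563] v=[-0.1750]
Step 2: x=[4.5712] v=[-0.3405]
Step 3: x=[4.4494] v=[-0.4873]
Step 4: x=[4.2975] v=[-0.6075]
Step 5: x=[4.1239] v=[-0.6945]
Step 6: x=[3.9380] v=[-0.7435]
Step 7: x=[3.7501] v=[-0.7518]
Step 8: x=[3.5704] v=[-0.7190]
Step 9: x=[3.4087] v=[-0.6469]
Step 10: x=[3.2739] v=[-0.5394]
Step 11: x=[3.1733] v=[-0.4025]
Step 12: x=[3.1124] v=[-0.2435]
Step 13: x=[3.0946] v=[-0.0712]
Step 14: x=[3.1209] v=[0.1050]
First v>=0 after going negative at step 14, time=3.5000

Answer: 3.5000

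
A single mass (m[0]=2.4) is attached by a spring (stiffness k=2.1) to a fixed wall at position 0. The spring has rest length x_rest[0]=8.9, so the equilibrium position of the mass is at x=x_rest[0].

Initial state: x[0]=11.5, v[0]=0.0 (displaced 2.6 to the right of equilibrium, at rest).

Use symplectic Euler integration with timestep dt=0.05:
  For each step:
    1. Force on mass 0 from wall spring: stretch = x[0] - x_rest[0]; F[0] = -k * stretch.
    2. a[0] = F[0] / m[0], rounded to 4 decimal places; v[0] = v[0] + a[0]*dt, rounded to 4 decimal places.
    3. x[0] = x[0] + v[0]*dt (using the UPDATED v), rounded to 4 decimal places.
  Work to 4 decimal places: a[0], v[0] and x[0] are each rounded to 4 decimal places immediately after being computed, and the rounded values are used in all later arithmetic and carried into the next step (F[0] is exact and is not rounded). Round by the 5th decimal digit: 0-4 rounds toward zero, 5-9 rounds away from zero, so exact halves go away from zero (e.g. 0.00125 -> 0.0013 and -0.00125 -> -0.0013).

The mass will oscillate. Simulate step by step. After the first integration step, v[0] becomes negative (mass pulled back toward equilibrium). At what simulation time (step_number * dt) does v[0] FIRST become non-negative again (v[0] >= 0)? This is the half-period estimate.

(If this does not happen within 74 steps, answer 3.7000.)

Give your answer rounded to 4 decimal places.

Answer: 3.4000

Derivation:
Step 0: x=[11.5000] v=[0.0000]
Step 1: x=[11.4943] v=[-0.1138]
Step 2: x=[11.4829] v=[-0.2273]
Step 3: x=[11.4659] v=[-0.3403]
Step 4: x=[11.4433] v=[-0.4526]
Step 5: x=[11.4151] v=[-0.5639]
Step 6: x=[11.3814] v=[-0.6739]
Step 7: x=[11.3423] v=[-0.7825]
Step 8: x=[11.2978] v=[-0.8894]
Step 9: x=[11.2481] v=[-0.9943]
Step 10: x=[11.1933] v=[-1.0970]
Step 11: x=[11.1334] v=[-1.1973]
Step 12: x=[11.0687] v=[-1.2950]
Step 13: x=[10.9992] v=[-1.3899]
Step 14: x=[10.9251] v=[-1.4817]
Step 15: x=[10.8466] v=[-1.5703]
Step 16: x=[10.7638] v=[-1.6555]
Step 17: x=[10.6770] v=[-1.7370]
Step 18: x=[10.5863] v=[-1.8147]
Step 19: x=[10.4919] v=[-1.8885]
Step 20: x=[10.3940] v=[-1.9581]
Step 21: x=[10.2928] v=[-2.0235]
Step 22: x=[10.1886] v=[-2.0844]
Step 23: x=[10.0816] v=[-2.1408]
Step 24: x=[9.9720] v=[-2.1925]
Step 25: x=[9.8600] v=[-2.2394]
Step 26: x=[9.7459] v=[-2.2814]
Step 27: x=[9.6300] v=[-2.3184]
Step 28: x=[9.5125] v=[-2.3503]
Step 29: x=[9.3936] v=[-2.3771]
Step 30: x=[9.2737] v=[-2.3987]
Step 31: x=[9.1529] v=[-2.4151]
Step 32: x=[9.0316] v=[-2.4262]
Step 33: x=[8.9100] v=[-2.4320]
Step 34: x=[8.7884] v=[-2.4324]
Step 35: x=[8.6670] v=[-2.4275]
Step 36: x=[8.5461] v=[-2.4173]
Step 37: x=[8.4260] v=[-2.4018]
Step 38: x=[8.3069] v=[-2.3811]
Step 39: x=[8.1891] v=[-2.3552]
Step 40: x=[8.0729] v=[-2.3241]
Step 41: x=[7.9585] v=[-2.2879]
Step 42: x=[7.8462] v=[-2.2467]
Step 43: x=[7.7362] v=[-2.2006]
Step 44: x=[7.6287] v=[-2.1497]
Step 45: x=[7.5240] v=[-2.0941]
Step 46: x=[7.4223] v=[-2.0339]
Step 47: x=[7.3238] v=[-1.9693]
Step 48: x=[7.2288] v=[-1.9003]
Step 49: x=[7.1374] v=[-1.8272]
Step 50: x=[7.0499] v=[-1.7501]
Step 51: x=[6.9664] v=[-1.6692]
Step 52: x=[6.8872] v=[-1.5846]
Step 53: x=[6.8124] v=[-1.4965]
Step 54: x=[6.7421] v=[-1.4052]
Step 55: x=[6.6766] v=[-1.3108]
Step 56: x=[6.6159] v=[-1.2135]
Step 57: x=[6.5602] v=[-1.1136]
Step 58: x=[6.5096] v=[-1.0112]
Step 59: x=[6.4643] v=[-0.9066]
Step 60: x=[6.4243] v=[-0.8000]
Step 61: x=[6.3897] v=[-0.6917]
Step 62: x=[6.3606] v=[-0.5819]
Step 63: x=[6.3371] v=[-0.4708]
Step 64: x=[6.3192] v=[-0.3587]
Step 65: x=[6.3069] v=[-0.2458]
Step 66: x=[6.3003] v=[-0.1324]
Step 67: x=[6.2994] v=[-0.0187]
Step 68: x=[6.3042] v=[0.0951]
First v>=0 after going negative at step 68, time=3.4000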